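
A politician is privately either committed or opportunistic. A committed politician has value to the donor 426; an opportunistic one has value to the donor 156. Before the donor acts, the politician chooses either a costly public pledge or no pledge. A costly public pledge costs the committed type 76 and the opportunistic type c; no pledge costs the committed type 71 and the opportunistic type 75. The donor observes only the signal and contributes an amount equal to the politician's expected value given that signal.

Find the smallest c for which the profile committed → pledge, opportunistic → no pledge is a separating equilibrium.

Under separation: pledge → committed (pays 426); no pledge → opportunistic (pays 156).
Committed: 426 − 76 = 350 ≥ 156 − 71 = 85. Holds regardless of c. ✓
Opportunistic: 156 − 75 ≥ 426 − c, so c ≥ 426 − 81 = 345.

345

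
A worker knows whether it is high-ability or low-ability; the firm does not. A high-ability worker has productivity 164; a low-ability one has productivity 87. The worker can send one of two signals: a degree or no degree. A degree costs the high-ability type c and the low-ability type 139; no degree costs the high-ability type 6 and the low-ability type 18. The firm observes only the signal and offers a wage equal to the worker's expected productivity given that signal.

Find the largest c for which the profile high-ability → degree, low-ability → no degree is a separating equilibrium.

83

Under separation: degree → high-ability (pays 164); no degree → low-ability (pays 87).
Low-ability: 87 − 18 = 69 ≥ 164 − 139 = 25. Holds regardless of c. ✓
High-ability: 164 − c ≥ 87 − 6, so c ≤ 164 − 81 = 83.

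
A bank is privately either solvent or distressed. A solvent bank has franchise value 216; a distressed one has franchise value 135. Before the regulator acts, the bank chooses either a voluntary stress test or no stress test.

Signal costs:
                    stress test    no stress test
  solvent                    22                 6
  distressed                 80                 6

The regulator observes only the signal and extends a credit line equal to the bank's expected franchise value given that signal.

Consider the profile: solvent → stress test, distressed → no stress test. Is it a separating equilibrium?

Under separation the regulator infers type exactly: stress test → solvent (pays 216), no stress test → distressed (pays 135).
Solvent: stress test gives 216 − 22 = 194; no stress test gives 135 − 6 = 129. No deviation. ✓
Distressed: no stress test gives 135 − 6 = 129; stress test gives 216 − 80 = 136. Would deviate. ✗

No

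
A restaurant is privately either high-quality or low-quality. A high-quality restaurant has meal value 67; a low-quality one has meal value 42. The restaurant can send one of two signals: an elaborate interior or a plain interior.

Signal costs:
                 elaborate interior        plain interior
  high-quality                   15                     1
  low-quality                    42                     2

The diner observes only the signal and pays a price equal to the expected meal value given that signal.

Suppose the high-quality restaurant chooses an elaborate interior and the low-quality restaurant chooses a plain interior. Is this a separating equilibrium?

Yes

Under separation the diner infers type exactly: elaborate interior → high-quality (pays 67), plain interior → low-quality (pays 42).
High-quality: elaborate interior gives 67 − 15 = 52; plain interior gives 42 − 1 = 41. No deviation. ✓
Low-quality: plain interior gives 42 − 2 = 40; elaborate interior gives 67 − 42 = 25. No deviation. ✓
Neither type gains from mimicking the other.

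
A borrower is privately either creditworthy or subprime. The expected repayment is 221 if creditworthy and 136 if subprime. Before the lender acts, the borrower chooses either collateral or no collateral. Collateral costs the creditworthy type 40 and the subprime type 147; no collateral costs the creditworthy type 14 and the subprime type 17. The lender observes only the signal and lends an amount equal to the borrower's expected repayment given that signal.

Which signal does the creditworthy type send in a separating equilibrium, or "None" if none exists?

collateral

Try creditworthy → collateral, subprime → no collateral:
  If types separate, collateral earns payment 221 and no collateral earns 136.
  Creditworthy: collateral gives 221 − 40 = 181; no collateral gives 136 − 14 = 122. No deviation. ✓
  Subprime: no collateral gives 136 − 17 = 119; collateral gives 221 − 147 = 74. No deviation. ✓
Both hold — the creditworthy type sends collateral.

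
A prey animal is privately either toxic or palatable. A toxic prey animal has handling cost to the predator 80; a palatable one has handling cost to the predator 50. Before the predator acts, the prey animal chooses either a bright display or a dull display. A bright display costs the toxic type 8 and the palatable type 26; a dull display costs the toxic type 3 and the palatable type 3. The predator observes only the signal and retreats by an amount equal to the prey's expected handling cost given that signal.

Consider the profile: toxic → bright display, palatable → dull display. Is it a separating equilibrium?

If types separate, bright display earns payment 80 and dull display earns 50.
Toxic: bright display gives 80 − 8 = 72; dull display gives 50 − 3 = 47. No deviation. ✓
Palatable: dull display gives 50 − 3 = 47; bright display gives 80 − 26 = 54. Would deviate. ✗

No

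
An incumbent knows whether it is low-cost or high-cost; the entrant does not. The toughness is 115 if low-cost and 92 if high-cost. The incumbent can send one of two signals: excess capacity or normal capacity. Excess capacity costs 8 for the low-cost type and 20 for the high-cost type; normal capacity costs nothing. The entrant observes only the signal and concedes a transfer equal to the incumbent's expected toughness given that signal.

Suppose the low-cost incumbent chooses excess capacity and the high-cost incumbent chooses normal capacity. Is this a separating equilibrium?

No

If types separate, excess capacity earns payment 115 and normal capacity earns 92.
Low-cost: excess capacity gives 115 − 8 = 107; normal capacity gives 92 − 0 = 92. No deviation. ✓
High-cost: normal capacity gives 92 − 0 = 92; excess capacity gives 115 − 20 = 95. Would deviate. ✗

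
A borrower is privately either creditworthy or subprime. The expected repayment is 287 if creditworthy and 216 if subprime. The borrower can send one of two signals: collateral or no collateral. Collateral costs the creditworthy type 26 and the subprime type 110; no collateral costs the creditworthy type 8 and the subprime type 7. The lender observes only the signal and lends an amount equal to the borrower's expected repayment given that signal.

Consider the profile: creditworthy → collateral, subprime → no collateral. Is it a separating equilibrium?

Yes

If types separate, collateral earns payment 287 and no collateral earns 216.
Creditworthy: collateral gives 287 − 26 = 261; no collateral gives 216 − 8 = 208. No deviation. ✓
Subprime: no collateral gives 216 − 7 = 209; collateral gives 287 − 110 = 177. No deviation. ✓
Neither type gains from mimicking the other.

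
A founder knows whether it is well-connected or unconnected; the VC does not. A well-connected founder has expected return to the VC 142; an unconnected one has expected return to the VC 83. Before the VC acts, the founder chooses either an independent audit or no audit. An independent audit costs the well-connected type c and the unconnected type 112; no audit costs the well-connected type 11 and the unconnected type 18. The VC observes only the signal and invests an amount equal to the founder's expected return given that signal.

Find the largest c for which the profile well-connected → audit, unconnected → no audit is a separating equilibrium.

Under separation: audit → well-connected (pays 142); no audit → unconnected (pays 83).
Unconnected: 83 − 18 = 65 ≥ 142 − 112 = 30. Holds regardless of c. ✓
Well-connected: 142 − c ≥ 83 − 11, so c ≤ 142 − 72 = 70.

70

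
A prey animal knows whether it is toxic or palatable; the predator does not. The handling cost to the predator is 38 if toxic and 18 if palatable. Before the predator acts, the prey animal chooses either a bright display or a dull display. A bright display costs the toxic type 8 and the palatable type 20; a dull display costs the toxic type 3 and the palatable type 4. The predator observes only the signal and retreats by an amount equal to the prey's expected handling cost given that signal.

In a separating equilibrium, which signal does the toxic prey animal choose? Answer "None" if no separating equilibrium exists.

Try toxic → bright display, palatable → dull display:
  Under separation the predator infers type exactly: bright display → toxic (pays 38), dull display → palatable (pays 18).
  Toxic: bright display gives 38 − 8 = 30; dull display gives 18 − 3 = 15. No deviation. ✓
  Palatable: dull display gives 18 − 4 = 14; bright display gives 38 − 20 = 18. Would deviate. ✗
Try toxic → dull display, palatable → bright display:
  Under separation the predator infers type exactly: dull display → toxic (pays 38), bright display → palatable (pays 18).
  Toxic: dull display gives 38 − 3 = 35; bright display gives 18 − 8 = 10. No deviation. ✓
  Palatable: bright display gives 18 − 20 = -2; dull display gives 38 − 4 = 34. Would deviate. ✗
Neither assignment is incentive-compatible.

None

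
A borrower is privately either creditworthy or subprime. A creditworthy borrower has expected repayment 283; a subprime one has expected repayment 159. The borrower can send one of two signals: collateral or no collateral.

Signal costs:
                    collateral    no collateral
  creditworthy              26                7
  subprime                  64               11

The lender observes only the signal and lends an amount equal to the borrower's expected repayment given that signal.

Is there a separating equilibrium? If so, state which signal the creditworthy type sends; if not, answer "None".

Try creditworthy → collateral, subprime → no collateral:
  If types separate, collateral earns payment 283 and no collateral earns 159.
  Creditworthy: collateral gives 283 − 26 = 257; no collateral gives 159 − 7 = 152. No deviation. ✓
  Subprime: no collateral gives 159 − 11 = 148; collateral gives 283 − 64 = 219. Would deviate. ✗
Try creditworthy → no collateral, subprime → collateral:
  If types separate, no collateral earns payment 283 and collateral earns 159.
  Creditworthy: no collateral gives 283 − 7 = 276; collateral gives 159 − 26 = 133. No deviation. ✓
  Subprime: collateral gives 159 − 64 = 95; no collateral gives 283 − 11 = 272. Would deviate. ✗
Neither assignment is incentive-compatible.

None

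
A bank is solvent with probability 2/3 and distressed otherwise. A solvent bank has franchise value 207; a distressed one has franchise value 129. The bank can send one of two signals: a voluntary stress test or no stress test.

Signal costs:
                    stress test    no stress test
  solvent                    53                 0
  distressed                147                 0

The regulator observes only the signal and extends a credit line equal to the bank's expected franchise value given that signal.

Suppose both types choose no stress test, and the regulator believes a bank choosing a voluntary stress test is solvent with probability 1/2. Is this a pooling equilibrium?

At the pooled signal (no stress test) the regulator holds the prior 2/3 and pays 2/3·207 + 1/3·129 = 181. Off-path (stress test) belief 1/2 gives 1/2·207 + 1/2·129 = 168.
Solvent: no stress test gives 181 − 0 = 181; stress test gives 168 − 53 = 115. Stays. ✓
Distressed: no stress test gives 181 − 0 = 181; stress test gives 168 − 147 = 21. Stays. ✓

Yes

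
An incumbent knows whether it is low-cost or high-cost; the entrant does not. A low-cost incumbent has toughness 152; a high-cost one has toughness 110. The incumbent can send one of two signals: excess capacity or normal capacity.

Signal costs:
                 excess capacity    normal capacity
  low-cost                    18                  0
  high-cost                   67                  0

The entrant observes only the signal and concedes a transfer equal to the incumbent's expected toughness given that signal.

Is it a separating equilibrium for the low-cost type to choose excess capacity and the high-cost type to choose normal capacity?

Under separation the entrant infers type exactly: excess capacity → low-cost (pays 152), normal capacity → high-cost (pays 110).
Low-cost: excess capacity gives 152 − 18 = 134; normal capacity gives 110 − 0 = 110. No deviation. ✓
High-cost: normal capacity gives 110 − 0 = 110; excess capacity gives 152 − 67 = 85. No deviation. ✓
Neither type gains from mimicking the other.

Yes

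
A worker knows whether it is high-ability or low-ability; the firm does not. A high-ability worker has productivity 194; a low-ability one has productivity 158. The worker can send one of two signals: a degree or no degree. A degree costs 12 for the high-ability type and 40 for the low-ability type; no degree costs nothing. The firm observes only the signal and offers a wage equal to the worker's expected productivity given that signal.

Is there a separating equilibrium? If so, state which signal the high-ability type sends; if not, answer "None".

degree

Try high-ability → degree, low-ability → no degree:
  If types separate, degree earns payment 194 and no degree earns 158.
  High-ability: degree gives 194 − 12 = 182; no degree gives 158 − 0 = 158. No deviation. ✓
  Low-ability: no degree gives 158 − 0 = 158; degree gives 194 − 40 = 154. No deviation. ✓
Both hold — the high-ability type sends degree.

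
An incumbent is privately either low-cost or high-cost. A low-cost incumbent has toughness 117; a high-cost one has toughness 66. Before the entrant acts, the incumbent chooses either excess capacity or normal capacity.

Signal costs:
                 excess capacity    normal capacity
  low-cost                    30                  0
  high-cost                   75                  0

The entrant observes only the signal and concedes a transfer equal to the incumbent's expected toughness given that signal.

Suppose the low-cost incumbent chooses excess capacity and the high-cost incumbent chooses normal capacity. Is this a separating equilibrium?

Yes

Under separation the entrant infers type exactly: excess capacity → low-cost (pays 117), normal capacity → high-cost (pays 66).
Low-cost: excess capacity gives 117 − 30 = 87; normal capacity gives 66 − 0 = 66. No deviation. ✓
High-cost: normal capacity gives 66 − 0 = 66; excess capacity gives 117 − 75 = 42. No deviation. ✓
Both incentive constraints hold.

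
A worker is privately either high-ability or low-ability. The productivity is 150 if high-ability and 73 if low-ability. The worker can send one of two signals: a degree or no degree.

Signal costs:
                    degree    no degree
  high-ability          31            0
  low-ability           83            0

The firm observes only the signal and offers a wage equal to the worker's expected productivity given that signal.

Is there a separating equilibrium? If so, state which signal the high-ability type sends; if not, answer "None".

Try high-ability → degree, low-ability → no degree:
  Under separation the firm infers type exactly: degree → high-ability (pays 150), no degree → low-ability (pays 73).
  High-ability: degree gives 150 − 31 = 119; no degree gives 73 − 0 = 73. No deviation. ✓
  Low-ability: no degree gives 73 − 0 = 73; degree gives 150 − 83 = 67. No deviation. ✓
Both hold — the high-ability type sends degree.

degree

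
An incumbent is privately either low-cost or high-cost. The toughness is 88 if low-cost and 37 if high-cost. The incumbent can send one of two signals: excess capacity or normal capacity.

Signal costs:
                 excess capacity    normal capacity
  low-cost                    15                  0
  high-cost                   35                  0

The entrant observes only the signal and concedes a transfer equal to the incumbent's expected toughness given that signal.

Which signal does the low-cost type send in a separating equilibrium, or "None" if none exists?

None

Try low-cost → excess capacity, high-cost → normal capacity:
  Under separation the entrant infers type exactly: excess capacity → low-cost (pays 88), normal capacity → high-cost (pays 37).
  Low-cost: excess capacity gives 88 − 15 = 73; normal capacity gives 37 − 0 = 37. No deviation. ✓
  High-cost: normal capacity gives 37 − 0 = 37; excess capacity gives 88 − 35 = 53. Would deviate. ✗
Try low-cost → normal capacity, high-cost → excess capacity:
  Under separation the entrant infers type exactly: normal capacity → low-cost (pays 88), excess capacity → high-cost (pays 37).
  Low-cost: normal capacity gives 88 − 0 = 88; excess capacity gives 37 − 15 = 22. No deviation. ✓
  High-cost: excess capacity gives 37 − 35 = 2; normal capacity gives 88 − 0 = 88. Would deviate. ✗
Neither assignment is incentive-compatible.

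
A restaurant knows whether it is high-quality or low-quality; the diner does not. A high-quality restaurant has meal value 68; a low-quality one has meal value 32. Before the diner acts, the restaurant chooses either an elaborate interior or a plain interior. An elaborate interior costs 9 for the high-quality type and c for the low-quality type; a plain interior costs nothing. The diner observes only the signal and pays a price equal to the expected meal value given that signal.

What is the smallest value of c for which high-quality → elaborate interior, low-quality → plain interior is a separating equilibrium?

36

Under separation: elaborate interior → high-quality (pays 68); plain interior → low-quality (pays 32).
High-quality: 68 − 9 = 59 ≥ 32 − 0 = 32. Holds regardless of c. ✓
Low-quality: 32 − 0 ≥ 68 − c, so c ≥ 68 − 32 = 36.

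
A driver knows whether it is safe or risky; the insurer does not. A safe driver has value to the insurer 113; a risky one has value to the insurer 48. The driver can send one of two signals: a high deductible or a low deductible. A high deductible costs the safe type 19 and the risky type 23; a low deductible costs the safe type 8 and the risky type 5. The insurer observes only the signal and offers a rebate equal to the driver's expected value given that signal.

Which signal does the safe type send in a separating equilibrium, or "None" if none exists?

Try safe → high deductible, risky → low deductible:
  If types separate, high deductible earns payment 113 and low deductible earns 48.
  Safe: high deductible gives 113 − 19 = 94; low deductible gives 48 − 8 = 40. No deviation. ✓
  Risky: low deductible gives 48 − 5 = 43; high deductible gives 113 − 23 = 90. Would deviate. ✗
Try safe → low deductible, risky → high deductible:
  If types separate, low deductible earns payment 113 and high deductible earns 48.
  Safe: low deductible gives 113 − 8 = 105; high deductible gives 48 − 19 = 29. No deviation. ✓
  Risky: high deductible gives 48 − 23 = 25; low deductible gives 113 − 5 = 108. Would deviate. ✗
Neither assignment is incentive-compatible.

None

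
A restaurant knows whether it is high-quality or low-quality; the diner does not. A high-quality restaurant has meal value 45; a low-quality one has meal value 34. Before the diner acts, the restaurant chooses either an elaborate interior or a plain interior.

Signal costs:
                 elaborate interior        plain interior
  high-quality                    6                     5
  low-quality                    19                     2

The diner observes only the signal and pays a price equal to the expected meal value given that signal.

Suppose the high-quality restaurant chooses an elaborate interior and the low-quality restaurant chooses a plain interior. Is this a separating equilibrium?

Under separation the diner infers type exactly: elaborate interior → high-quality (pays 45), plain interior → low-quality (pays 34).
High-quality: elaborate interior gives 45 − 6 = 39; plain interior gives 34 − 5 = 29. No deviation. ✓
Low-quality: plain interior gives 34 − 2 = 32; elaborate interior gives 45 − 19 = 26. No deviation. ✓
Both incentive constraints hold.

Yes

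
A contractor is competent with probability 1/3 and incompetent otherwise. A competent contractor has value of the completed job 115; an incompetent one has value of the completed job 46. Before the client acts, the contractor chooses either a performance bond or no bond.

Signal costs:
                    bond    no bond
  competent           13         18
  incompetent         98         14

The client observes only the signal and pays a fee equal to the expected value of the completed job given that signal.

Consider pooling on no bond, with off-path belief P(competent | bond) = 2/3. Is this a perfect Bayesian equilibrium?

At the pooled signal (no bond) the client holds the prior 1/3 and pays 1/3·115 + 2/3·46 = 69. Off-path (bond) belief 2/3 gives 2/3·115 + 1/3·46 = 92.
Competent: no bond gives 69 − 18 = 51; bond gives 92 − 13 = 79. Deviates. ✗
Incompetent: no bond gives 69 − 14 = 55; bond gives 92 − 98 = -6. Stays. ✓

No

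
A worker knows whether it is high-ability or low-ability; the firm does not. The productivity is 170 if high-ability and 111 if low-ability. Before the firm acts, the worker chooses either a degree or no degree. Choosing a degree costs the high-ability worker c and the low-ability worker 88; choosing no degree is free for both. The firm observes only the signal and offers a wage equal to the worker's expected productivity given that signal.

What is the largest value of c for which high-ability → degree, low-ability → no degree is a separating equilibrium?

59

Under separation: degree → high-ability (pays 170); no degree → low-ability (pays 111).
Low-ability: 111 − 0 = 111 ≥ 170 − 88 = 82. Holds regardless of c. ✓
High-ability: 170 − c ≥ 111 − 0, so c ≤ 170 − 111 = 59.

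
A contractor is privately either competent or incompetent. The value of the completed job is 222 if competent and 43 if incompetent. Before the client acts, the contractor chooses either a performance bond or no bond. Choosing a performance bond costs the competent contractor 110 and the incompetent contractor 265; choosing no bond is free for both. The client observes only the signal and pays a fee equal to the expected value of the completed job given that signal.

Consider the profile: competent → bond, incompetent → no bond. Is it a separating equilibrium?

Yes

Under separation the client infers type exactly: bond → competent (pays 222), no bond → incompetent (pays 43).
Competent: bond gives 222 − 110 = 112; no bond gives 43 − 0 = 43. No deviation. ✓
Incompetent: no bond gives 43 − 0 = 43; bond gives 222 − 265 = -43. No deviation. ✓
Neither type gains from mimicking the other.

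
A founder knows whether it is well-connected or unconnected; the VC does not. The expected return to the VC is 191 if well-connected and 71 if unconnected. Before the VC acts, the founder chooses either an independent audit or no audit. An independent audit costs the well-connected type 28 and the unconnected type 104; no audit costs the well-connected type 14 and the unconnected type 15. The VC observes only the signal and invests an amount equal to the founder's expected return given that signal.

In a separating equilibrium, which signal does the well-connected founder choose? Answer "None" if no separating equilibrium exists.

Try well-connected → audit, unconnected → no audit:
  Under separation the VC infers type exactly: audit → well-connected (pays 191), no audit → unconnected (pays 71).
  Well-connected: audit gives 191 − 28 = 163; no audit gives 71 − 14 = 57. No deviation. ✓
  Unconnected: no audit gives 71 − 15 = 56; audit gives 191 − 104 = 87. Would deviate. ✗
Try well-connected → no audit, unconnected → audit:
  Under separation the VC infers type exactly: no audit → well-connected (pays 191), audit → unconnected (pays 71).
  Well-connected: no audit gives 191 − 14 = 177; audit gives 71 − 28 = 43. No deviation. ✓
  Unconnected: audit gives 71 − 104 = -33; no audit gives 191 − 15 = 176. Would deviate. ✗
Neither assignment is incentive-compatible.

None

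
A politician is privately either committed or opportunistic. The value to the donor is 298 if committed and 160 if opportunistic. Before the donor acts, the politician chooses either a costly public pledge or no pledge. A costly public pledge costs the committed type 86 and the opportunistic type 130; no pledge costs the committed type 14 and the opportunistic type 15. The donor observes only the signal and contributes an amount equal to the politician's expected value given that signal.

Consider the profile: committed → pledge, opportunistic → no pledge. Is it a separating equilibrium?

Under separation the donor infers type exactly: pledge → committed (pays 298), no pledge → opportunistic (pays 160).
Committed: pledge gives 298 − 86 = 212; no pledge gives 160 − 14 = 146. No deviation. ✓
Opportunistic: no pledge gives 160 − 15 = 145; pledge gives 298 − 130 = 168. Would deviate. ✗

No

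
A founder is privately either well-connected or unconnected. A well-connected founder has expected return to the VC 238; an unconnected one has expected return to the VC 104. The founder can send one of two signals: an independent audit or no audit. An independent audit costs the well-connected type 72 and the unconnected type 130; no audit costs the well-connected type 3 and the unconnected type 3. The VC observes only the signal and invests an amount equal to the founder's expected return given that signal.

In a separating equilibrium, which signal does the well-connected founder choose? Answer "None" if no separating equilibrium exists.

Try well-connected → audit, unconnected → no audit:
  If types separate, audit earns payment 238 and no audit earns 104.
  Well-connected: audit gives 238 − 72 = 166; no audit gives 104 − 3 = 101. No deviation. ✓
  Unconnected: no audit gives 104 − 3 = 101; audit gives 238 − 130 = 108. Would deviate. ✗
Try well-connected → no audit, unconnected → audit:
  If types separate, no audit earns payment 238 and audit earns 104.
  Well-connected: no audit gives 238 − 3 = 235; audit gives 104 − 72 = 32. No deviation. ✓
  Unconnected: audit gives 104 − 130 = -26; no audit gives 238 − 3 = 235. Would deviate. ✗
Neither assignment is incentive-compatible.

None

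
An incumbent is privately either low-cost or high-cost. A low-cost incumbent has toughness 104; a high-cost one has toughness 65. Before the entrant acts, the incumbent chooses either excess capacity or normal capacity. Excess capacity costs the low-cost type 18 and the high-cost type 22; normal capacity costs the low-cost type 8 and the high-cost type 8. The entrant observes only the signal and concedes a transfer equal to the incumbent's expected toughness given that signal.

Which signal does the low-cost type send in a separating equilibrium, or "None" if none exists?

None

Try low-cost → excess capacity, high-cost → normal capacity:
  If types separate, excess capacity earns payment 104 and normal capacity earns 65.
  Low-cost: excess capacity gives 104 − 18 = 86; normal capacity gives 65 − 8 = 57. No deviation. ✓
  High-cost: normal capacity gives 65 − 8 = 57; excess capacity gives 104 − 22 = 82. Would deviate. ✗
Try low-cost → normal capacity, high-cost → excess capacity:
  If types separate, normal capacity earns payment 104 and excess capacity earns 65.
  Low-cost: normal capacity gives 104 − 8 = 96; excess capacity gives 65 − 18 = 47. No deviation. ✓
  High-cost: excess capacity gives 65 − 22 = 43; normal capacity gives 104 − 8 = 96. Would deviate. ✗
Neither assignment is incentive-compatible.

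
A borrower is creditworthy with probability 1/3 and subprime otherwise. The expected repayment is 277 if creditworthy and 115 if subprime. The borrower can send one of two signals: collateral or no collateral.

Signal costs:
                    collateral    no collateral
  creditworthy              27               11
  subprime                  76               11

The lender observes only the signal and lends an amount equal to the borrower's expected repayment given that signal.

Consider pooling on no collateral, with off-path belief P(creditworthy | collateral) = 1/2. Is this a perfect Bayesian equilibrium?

No

At the pooled signal (no collateral) the lender holds the prior 1/3 and pays 1/3·277 + 2/3·115 = 169. Off-path (collateral) belief 1/2 gives 1/2·277 + 1/2·115 = 196.
Creditworthy: no collateral gives 169 − 11 = 158; collateral gives 196 − 27 = 169. Deviates. ✗
Subprime: no collateral gives 169 − 11 = 158; collateral gives 196 − 76 = 120. Stays. ✓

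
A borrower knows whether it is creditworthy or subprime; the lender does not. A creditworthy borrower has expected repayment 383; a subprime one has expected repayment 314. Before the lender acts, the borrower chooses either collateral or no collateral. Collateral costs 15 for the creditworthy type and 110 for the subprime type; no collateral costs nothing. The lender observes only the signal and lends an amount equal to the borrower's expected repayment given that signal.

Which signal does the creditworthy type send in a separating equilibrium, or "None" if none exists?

Try creditworthy → collateral, subprime → no collateral:
  Under separation the lender infers type exactly: collateral → creditworthy (pays 383), no collateral → subprime (pays 314).
  Creditworthy: collateral gives 383 − 15 = 368; no collateral gives 314 − 0 = 314. No deviation. ✓
  Subprime: no collateral gives 314 − 0 = 314; collateral gives 383 − 110 = 273. No deviation. ✓
Both hold — the creditworthy type sends collateral.

collateral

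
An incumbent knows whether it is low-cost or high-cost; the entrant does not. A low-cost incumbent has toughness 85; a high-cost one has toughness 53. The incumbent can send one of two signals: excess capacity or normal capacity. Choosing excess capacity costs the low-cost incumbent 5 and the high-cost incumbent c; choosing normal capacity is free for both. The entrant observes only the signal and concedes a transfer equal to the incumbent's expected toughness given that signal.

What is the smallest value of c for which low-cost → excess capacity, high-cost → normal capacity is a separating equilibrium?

Under separation: excess capacity → low-cost (pays 85); normal capacity → high-cost (pays 53).
Low-cost: 85 − 5 = 80 ≥ 53 − 0 = 53. Holds regardless of c. ✓
High-cost: 53 − 0 ≥ 85 − c, so c ≥ 85 − 53 = 32.

32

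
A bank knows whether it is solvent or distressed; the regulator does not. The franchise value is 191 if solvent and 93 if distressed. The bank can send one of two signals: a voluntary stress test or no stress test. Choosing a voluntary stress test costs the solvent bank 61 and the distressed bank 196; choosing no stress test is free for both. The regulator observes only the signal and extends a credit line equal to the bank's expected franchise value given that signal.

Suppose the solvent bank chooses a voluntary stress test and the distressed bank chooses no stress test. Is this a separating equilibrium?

If types separate, stress test earns payment 191 and no stress test earns 93.
Solvent: stress test gives 191 − 61 = 130; no stress test gives 93 − 0 = 93. No deviation. ✓
Distressed: no stress test gives 93 − 0 = 93; stress test gives 191 − 196 = -5. No deviation. ✓
Both incentive constraints hold.

Yes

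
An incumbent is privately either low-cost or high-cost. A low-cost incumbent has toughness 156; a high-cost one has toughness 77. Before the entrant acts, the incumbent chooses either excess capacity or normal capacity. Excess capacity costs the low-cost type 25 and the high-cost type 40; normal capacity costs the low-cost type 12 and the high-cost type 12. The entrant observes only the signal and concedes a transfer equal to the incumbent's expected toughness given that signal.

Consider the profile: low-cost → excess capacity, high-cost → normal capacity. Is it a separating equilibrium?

No

If types separate, excess capacity earns payment 156 and normal capacity earns 77.
Low-cost: excess capacity gives 156 − 25 = 131; normal capacity gives 77 − 12 = 65. No deviation. ✓
High-cost: normal capacity gives 77 − 12 = 65; excess capacity gives 156 − 40 = 116. Would deviate. ✗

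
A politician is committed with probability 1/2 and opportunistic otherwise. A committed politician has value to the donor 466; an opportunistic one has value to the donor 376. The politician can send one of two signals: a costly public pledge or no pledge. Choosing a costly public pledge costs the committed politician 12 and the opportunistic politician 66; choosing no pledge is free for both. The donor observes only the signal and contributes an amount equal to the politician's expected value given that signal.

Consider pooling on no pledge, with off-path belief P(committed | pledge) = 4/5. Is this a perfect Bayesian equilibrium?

At the pooled signal (no pledge) the donor holds the prior 1/2 and pays 1/2·466 + 1/2·376 = 421. Off-path (pledge) belief 4/5 gives 4/5·466 + 1/5·376 = 448.
Committed: no pledge gives 421 − 0 = 421; pledge gives 448 − 12 = 436. Deviates. ✗
Opportunistic: no pledge gives 421 − 0 = 421; pledge gives 448 − 66 = 382. Stays. ✓

No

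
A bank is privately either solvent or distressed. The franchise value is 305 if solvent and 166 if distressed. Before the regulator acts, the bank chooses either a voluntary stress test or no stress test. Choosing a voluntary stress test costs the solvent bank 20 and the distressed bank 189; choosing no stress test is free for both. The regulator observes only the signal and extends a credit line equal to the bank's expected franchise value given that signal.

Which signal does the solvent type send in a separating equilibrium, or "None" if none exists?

stress test

Try solvent → stress test, distressed → no stress test:
  Under separation the regulator infers type exactly: stress test → solvent (pays 305), no stress test → distressed (pays 166).
  Solvent: stress test gives 305 − 20 = 285; no stress test gives 166 − 0 = 166. No deviation. ✓
  Distressed: no stress test gives 166 − 0 = 166; stress test gives 305 − 189 = 116. No deviation. ✓
Both hold — the solvent type sends stress test.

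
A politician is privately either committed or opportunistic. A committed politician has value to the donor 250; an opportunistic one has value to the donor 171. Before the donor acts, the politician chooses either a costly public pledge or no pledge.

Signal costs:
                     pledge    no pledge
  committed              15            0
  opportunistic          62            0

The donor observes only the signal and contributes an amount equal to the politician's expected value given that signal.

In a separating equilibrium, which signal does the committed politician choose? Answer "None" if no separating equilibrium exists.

None

Try committed → pledge, opportunistic → no pledge:
  Under separation the donor infers type exactly: pledge → committed (pays 250), no pledge → opportunistic (pays 171).
  Committed: pledge gives 250 − 15 = 235; no pledge gives 171 − 0 = 171. No deviation. ✓
  Opportunistic: no pledge gives 171 − 0 = 171; pledge gives 250 − 62 = 188. Would deviate. ✗
Try committed → no pledge, opportunistic → pledge:
  Under separation the donor infers type exactly: no pledge → committed (pays 250), pledge → opportunistic (pays 171).
  Committed: no pledge gives 250 − 0 = 250; pledge gives 171 − 15 = 156. No deviation. ✓
  Opportunistic: pledge gives 171 − 62 = 109; no pledge gives 250 − 0 = 250. Would deviate. ✗
Neither assignment is incentive-compatible.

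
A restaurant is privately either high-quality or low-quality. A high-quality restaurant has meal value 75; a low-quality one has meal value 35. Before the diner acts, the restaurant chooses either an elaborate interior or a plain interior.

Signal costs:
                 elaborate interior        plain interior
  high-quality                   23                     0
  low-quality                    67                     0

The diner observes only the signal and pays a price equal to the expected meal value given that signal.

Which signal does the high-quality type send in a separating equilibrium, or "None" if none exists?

elaborate interior

Try high-quality → elaborate interior, low-quality → plain interior:
  If types separate, elaborate interior earns payment 75 and plain interior earns 35.
  High-quality: elaborate interior gives 75 − 23 = 52; plain interior gives 35 − 0 = 35. No deviation. ✓
  Low-quality: plain interior gives 35 − 0 = 35; elaborate interior gives 75 − 67 = 8. No deviation. ✓
Both hold — the high-quality type sends elaborate interior.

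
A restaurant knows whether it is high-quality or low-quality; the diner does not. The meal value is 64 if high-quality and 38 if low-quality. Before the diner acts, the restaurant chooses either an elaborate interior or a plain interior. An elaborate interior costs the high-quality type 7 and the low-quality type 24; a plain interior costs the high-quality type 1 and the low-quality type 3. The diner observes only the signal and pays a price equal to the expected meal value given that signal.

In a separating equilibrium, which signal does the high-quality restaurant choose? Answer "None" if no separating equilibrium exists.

Try high-quality → elaborate interior, low-quality → plain interior:
  If types separate, elaborate interior earns payment 64 and plain interior earns 38.
  High-quality: elaborate interior gives 64 − 7 = 57; plain interior gives 38 − 1 = 37. No deviation. ✓
  Low-quality: plain interior gives 38 − 3 = 35; elaborate interior gives 64 − 24 = 40. Would deviate. ✗
Try high-quality → plain interior, low-quality → elaborate interior:
  If types separate, plain interior earns payment 64 and elaborate interior earns 38.
  High-quality: plain interior gives 64 − 1 = 63; elaborate interior gives 38 − 7 = 31. No deviation. ✓
  Low-quality: elaborate interior gives 38 − 24 = 14; plain interior gives 64 − 3 = 61. Would deviate. ✗
Neither assignment is incentive-compatible.

None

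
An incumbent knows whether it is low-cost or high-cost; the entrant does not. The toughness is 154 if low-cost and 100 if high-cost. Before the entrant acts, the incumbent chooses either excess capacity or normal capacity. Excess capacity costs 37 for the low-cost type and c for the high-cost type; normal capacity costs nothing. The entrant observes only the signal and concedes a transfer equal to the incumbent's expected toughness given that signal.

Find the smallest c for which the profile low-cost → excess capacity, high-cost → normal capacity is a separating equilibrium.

54

Under separation: excess capacity → low-cost (pays 154); normal capacity → high-cost (pays 100).
Low-cost: 154 − 37 = 117 ≥ 100 − 0 = 100. Holds regardless of c. ✓
High-cost: 100 − 0 ≥ 154 − c, so c ≥ 154 − 100 = 54.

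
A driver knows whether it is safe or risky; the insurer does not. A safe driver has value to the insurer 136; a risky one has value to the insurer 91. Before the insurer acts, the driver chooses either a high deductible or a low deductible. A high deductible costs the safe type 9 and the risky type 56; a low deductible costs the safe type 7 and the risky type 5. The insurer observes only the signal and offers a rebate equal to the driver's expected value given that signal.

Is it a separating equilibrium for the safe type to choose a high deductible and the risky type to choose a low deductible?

Under separation the insurer infers type exactly: high deductible → safe (pays 136), low deductible → risky (pays 91).
Safe: high deductible gives 136 − 9 = 127; low deductible gives 91 − 7 = 84. No deviation. ✓
Risky: low deductible gives 91 − 5 = 86; high deductible gives 136 − 56 = 80. No deviation. ✓
Neither type gains from mimicking the other.

Yes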